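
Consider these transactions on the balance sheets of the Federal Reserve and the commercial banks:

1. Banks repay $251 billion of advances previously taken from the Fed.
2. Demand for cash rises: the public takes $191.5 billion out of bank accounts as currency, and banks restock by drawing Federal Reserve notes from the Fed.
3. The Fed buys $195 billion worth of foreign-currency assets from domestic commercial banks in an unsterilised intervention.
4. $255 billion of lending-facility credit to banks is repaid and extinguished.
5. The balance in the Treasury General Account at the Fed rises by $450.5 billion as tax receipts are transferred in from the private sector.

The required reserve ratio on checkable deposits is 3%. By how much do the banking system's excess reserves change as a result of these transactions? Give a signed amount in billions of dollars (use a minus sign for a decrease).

Discount-window repayment $251 billion: reserves −$251B, deposits 0.
Currency withdrawal $191.5 billion: reserves −$191.5B, deposits −$191.5B.
FX purchase $195 billion: reserves +$195B, deposits 0.
Discount-window repayment $255 billion: reserves −$255B, deposits 0.
Government account inflow $450.5 billion: reserves −$450.5B, deposits −$450.5B.
Totals: Δreserves = −$953B, Δdeposits = −$642B.
Δrequired reserves = 3% × −$642B = −$19.26B.
Δexcess reserves = Δreserves − Δrequired = −$953B − (−$19.26B) = -$933.74 billion.

-$933.74 billion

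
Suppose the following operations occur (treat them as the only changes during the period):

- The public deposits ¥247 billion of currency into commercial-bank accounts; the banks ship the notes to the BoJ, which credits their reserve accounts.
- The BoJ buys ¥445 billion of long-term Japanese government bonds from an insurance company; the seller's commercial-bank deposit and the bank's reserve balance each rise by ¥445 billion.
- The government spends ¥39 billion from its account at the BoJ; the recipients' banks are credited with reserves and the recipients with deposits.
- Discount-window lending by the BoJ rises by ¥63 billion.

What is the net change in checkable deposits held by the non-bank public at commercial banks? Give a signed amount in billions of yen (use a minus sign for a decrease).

+¥731 billion

BoJ balance sheet:
  Assets:      Securities +¥445B, Loans to banks +¥63B
  Liabilities: Bank reserves +¥794B, Currency in circulation −¥247B, Government deposits −¥39B
Commercial banking system:
  Assets:      Reserves at CB +¥794B
  Liabilities: Checkable deposits +¥731B, Borrowings from CB +¥63B
So the change in checkable deposits held by the non-bank public at commercial banks is +¥731 billion.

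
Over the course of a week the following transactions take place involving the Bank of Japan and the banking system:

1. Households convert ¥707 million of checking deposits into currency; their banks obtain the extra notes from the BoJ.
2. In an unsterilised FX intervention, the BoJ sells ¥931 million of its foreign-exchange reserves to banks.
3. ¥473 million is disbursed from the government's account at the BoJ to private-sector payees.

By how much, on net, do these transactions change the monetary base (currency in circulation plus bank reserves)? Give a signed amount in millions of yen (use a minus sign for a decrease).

Currency withdrawal ¥707 million: just a shift between currency and reserves — both are base money → 0.
FX sale ¥931 million: BoJ balance sheet contracts → −¥931M.
Government spending ¥473 million: a non-base liability converts back to reserves → +¥473M.
Net: 0 − 931 + 473 = -¥458 million.

-¥458 million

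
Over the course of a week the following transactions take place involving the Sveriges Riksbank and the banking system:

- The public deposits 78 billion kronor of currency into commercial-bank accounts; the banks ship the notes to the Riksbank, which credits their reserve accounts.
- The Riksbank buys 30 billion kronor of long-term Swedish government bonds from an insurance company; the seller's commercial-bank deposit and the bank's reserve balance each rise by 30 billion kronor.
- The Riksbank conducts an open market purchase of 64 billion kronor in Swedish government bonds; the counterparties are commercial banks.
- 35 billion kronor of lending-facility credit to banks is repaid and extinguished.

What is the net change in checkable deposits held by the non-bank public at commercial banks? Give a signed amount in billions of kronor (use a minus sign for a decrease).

+108 billion

Currency deposit 78 billion kronor: non-bank counterparties' bank balances rise → +78B.
Asset purchase (from non-banks) 30 billion kronor: non-bank counterparties' bank balances rise → +30B.
OMO purchase (from banks) 64 billion kronor: the counterparty is a bank, so public deposits are unchanged → 0.
Discount-window repayment 35 billion kronor: the counterparty is a bank, so public deposits are unchanged → 0.
Net: 78 + 30 + 0 + 0 = +108 billion.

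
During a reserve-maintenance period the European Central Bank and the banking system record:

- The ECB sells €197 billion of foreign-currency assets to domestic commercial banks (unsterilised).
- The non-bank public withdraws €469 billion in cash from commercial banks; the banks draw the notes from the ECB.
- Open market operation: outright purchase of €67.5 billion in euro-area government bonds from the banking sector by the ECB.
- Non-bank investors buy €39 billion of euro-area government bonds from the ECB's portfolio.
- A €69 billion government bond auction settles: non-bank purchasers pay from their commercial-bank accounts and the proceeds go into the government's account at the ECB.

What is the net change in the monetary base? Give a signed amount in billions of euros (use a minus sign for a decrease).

ECB balance sheet:
  Assets:      Securities +€28.5B, Foreign assets −€197B
  Liabilities: Bank reserves −€706.5B, Currency in circulation +€469B, Government deposits +€69B
Commercial banking system:
  Assets:      Reserves at CB −€706.5B, Securities −€67.5B, Foreign assets +€197B
  Liabilities: Checkable deposits −€577B
Monetary base = currency + reserves: +€469B + (−€706.5B) = -€237.5 billion.

-€237.5 billion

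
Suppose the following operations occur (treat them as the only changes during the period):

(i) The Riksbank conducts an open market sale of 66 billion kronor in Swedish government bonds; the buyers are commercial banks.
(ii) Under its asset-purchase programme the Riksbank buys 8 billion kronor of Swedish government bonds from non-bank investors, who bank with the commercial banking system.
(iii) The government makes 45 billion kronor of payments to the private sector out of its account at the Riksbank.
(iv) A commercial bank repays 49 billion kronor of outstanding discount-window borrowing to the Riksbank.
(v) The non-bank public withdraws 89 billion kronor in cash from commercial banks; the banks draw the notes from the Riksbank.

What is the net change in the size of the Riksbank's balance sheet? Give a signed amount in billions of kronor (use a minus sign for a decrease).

-107 billion

Riksbank balance sheet:
  Assets:      Securities −58B, Loans to banks −49B
  Liabilities: Bank reserves −151B, Currency in circulation +89B, Government deposits −45B
Change in total Riksbank assets = -107 billion.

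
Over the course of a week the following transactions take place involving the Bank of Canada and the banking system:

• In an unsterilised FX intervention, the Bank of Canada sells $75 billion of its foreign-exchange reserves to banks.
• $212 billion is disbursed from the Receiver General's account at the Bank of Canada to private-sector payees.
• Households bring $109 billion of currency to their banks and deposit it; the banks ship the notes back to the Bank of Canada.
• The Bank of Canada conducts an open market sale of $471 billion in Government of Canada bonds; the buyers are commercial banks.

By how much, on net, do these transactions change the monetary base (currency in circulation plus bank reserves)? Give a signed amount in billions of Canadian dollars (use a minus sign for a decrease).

-$334 billion

FX sale $75 billion: Bank of Canada balance sheet contracts → −$75B.
Government spending $212 billion: a non-base liability converts back to reserves → +$212B.
Currency deposit $109 billion: just a shift between currency and reserves — both are base money → 0.
OMO sale (to banks) $471 billion: Bank of Canada balance sheet contracts → −$471B.
Net: −75 + 212 + 0 − 471 = -$334 billion.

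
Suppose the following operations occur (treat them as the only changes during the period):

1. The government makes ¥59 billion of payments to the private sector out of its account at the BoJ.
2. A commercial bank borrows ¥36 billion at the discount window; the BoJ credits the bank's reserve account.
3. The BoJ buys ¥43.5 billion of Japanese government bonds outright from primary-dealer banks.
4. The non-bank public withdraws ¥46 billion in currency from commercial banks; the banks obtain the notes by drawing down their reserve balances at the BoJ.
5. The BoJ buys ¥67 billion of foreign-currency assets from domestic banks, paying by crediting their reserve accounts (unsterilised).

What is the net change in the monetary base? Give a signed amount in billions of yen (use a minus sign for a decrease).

BoJ balance sheet:
  Assets:      Securities +¥43.5B, Loans to banks +¥36B, Foreign assets +¥67B
  Liabilities: Bank reserves +¥159.5B, Currency in circulation +¥46B, Government deposits −¥59B
Monetary base = currency + reserves: +¥46B + (+¥159.5B) = +¥205.5 billion.

+¥205.5 billion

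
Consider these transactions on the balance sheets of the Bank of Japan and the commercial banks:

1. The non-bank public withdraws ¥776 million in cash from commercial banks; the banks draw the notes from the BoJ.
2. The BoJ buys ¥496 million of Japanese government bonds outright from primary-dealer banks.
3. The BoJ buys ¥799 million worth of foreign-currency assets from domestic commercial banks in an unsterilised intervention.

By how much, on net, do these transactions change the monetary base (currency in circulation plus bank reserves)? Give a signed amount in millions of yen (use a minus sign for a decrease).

BoJ balance sheet:
  Assets:      Securities +¥496M, Foreign assets +¥799M
  Liabilities: Bank reserves +¥519M, Currency in circulation +¥776M
Monetary base = currency + reserves: +¥776M + (+¥519M) = +¥1295 million.

+¥1295 million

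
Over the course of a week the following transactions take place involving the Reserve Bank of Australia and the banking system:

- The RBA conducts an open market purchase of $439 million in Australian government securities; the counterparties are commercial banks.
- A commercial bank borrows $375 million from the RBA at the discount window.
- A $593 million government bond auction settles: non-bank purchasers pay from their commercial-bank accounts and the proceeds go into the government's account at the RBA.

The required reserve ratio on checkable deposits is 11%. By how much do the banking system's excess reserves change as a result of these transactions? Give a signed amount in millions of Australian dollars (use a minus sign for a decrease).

+$286.23 million

OMO purchase (from banks) $439 million: reserves +$439M, deposits 0.
Discount-window loan $375 million: reserves +$375M, deposits 0.
Government account inflow $593 million: reserves −$593M, deposits −$593M.
Totals: Δreserves = +$221M, Δdeposits = −$593M.
Δrequired reserves = 11% × −$593M = −$65.23M.
Δexcess reserves = Δreserves − Δrequired = +$221M − (−$65.23M) = +$286.23 million.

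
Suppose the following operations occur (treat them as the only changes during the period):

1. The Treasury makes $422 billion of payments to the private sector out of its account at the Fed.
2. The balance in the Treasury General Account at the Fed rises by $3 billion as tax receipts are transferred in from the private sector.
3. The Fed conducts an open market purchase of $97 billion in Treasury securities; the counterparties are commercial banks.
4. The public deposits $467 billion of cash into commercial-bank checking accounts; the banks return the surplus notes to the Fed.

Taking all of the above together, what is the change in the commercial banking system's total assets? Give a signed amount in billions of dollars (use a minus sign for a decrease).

+$886 billion

Government spending $422 billion: bank balance sheets expand → +$422B.
Government account inflow $3 billion: bank balance sheets shrink → −$3B.
OMO purchase (from banks) $97 billion: just an asset swap on bank balance sheets → 0.
Currency deposit $467 billion: bank balance sheets expand → +$467B.
Net: 422 − 3 + 0 + 467 = +$886 billion.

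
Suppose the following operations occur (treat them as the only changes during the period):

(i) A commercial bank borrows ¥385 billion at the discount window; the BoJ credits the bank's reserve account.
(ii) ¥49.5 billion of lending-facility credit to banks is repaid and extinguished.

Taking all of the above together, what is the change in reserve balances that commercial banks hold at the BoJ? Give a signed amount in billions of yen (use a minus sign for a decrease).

+¥335.5 billion

BoJ balance sheet:
  Assets:      Loans to banks +¥335.5B
  Liabilities: Bank reserves +¥335.5B
So the change in reserve balances that commercial banks hold at the BoJ is +¥335.5 billion.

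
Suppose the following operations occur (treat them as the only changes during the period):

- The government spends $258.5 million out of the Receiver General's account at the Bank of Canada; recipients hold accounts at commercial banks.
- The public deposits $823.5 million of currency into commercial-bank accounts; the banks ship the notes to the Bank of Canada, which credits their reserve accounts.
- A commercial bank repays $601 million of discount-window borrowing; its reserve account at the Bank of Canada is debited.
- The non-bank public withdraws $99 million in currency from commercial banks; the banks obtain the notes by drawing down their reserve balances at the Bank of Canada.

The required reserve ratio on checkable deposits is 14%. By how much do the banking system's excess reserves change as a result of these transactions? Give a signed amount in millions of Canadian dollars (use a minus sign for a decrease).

Government spending $258.5 million: reserves +$258.5M, deposits +$258.5M.
Currency deposit $823.5 million: reserves +$823.5M, deposits +$823.5M.
Discount-window repayment $601 million: reserves −$601M, deposits 0.
Currency withdrawal $99 million: reserves −$99M, deposits −$99M.
Totals: Δreserves = +$382M, Δdeposits = +$983M.
Δrequired reserves = 14% × +$983M = +$137.62M.
Δexcess reserves = Δreserves − Δrequired = +$382M − (+$137.62M) = +$244.38 million.

+$244.38 million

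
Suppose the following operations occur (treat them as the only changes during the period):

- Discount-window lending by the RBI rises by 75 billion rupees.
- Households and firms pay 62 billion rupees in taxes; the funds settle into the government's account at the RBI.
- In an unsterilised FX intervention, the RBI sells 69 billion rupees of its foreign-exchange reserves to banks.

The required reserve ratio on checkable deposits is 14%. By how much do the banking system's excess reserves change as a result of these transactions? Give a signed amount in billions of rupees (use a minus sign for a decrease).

-47.32 billion

Discount-window loan 75 billion rupees: reserves +75B, deposits 0.
Government account inflow 62 billion rupees: reserves −62B, deposits −62B.
FX sale 69 billion rupees: reserves −69B, deposits 0.
Totals: Δreserves = −56B, Δdeposits = −62B.
Δrequired reserves = 14% × −62B = −8.68B.
Δexcess reserves = Δreserves − Δrequired = −56B − (−8.68B) = -47.32 billion.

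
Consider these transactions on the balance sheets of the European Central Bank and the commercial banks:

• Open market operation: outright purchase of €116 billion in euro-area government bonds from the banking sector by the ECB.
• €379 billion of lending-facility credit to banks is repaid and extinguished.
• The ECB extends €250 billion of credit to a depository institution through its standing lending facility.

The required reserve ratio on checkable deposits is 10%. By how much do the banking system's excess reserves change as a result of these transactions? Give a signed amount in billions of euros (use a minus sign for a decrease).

OMO purchase (from banks) €116 billion: reserves +€116B, deposits 0.
Discount-window repayment €379 billion: reserves −€379B, deposits 0.
Discount-window loan €250 billion: reserves +€250B, deposits 0.
Totals: Δreserves = −€13B, Δdeposits = 0.
Δrequired reserves = 10% × 0 = 0.
Δexcess reserves = Δreserves − Δrequired = −€13B − (0) = -€13 billion.

-€13 billion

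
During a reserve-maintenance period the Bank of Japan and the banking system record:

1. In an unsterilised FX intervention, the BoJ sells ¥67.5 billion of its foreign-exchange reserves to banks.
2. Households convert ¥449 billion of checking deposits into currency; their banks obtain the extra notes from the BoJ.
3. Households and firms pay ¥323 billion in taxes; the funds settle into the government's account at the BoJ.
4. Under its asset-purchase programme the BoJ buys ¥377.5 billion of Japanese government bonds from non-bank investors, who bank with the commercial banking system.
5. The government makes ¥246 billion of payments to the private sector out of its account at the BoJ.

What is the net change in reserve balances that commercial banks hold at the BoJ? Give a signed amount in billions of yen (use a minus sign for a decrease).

-¥216 billion

BoJ balance sheet:
  Assets:      Securities +¥377.5B, Foreign assets −¥67.5B
  Liabilities: Bank reserves −¥216B, Currency in circulation +¥449B, Government deposits +¥77B
Commercial banking system:
  Assets:      Reserves at CB −¥216B, Foreign assets +¥67.5B
  Liabilities: Checkable deposits −¥148.5B
So the change in reserve balances that commercial banks hold at the BoJ is -¥216 billion.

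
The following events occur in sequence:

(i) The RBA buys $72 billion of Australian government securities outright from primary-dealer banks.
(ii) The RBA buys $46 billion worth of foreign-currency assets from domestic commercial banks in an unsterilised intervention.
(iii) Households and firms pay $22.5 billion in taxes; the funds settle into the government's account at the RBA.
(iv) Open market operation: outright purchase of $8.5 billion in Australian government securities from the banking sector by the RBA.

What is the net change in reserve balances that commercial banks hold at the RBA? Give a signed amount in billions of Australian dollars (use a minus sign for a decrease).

+$104 billion

RBA balance sheet:
  Assets:      Securities +$80.5B, Foreign assets +$46B
  Liabilities: Bank reserves +$104B, Government deposits +$22.5B
Commercial banking system:
  Assets:      Reserves at CB +$104B, Securities −$80.5B, Foreign assets −$46B
  Liabilities: Checkable deposits −$22.5B
So the change in reserve balances that commercial banks hold at the RBA is +$104 billion.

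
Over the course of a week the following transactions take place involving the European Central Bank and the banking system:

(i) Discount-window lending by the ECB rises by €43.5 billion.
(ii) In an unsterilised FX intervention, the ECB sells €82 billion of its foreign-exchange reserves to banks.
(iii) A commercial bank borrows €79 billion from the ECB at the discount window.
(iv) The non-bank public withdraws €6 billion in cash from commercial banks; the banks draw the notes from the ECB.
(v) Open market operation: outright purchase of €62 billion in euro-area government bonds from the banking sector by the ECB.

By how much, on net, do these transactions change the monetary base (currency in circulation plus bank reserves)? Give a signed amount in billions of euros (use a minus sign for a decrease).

+€102.5 billion

ECB balance sheet:
  Assets:      Securities +€62B, Loans to banks +€122.5B, Foreign assets −€82B
  Liabilities: Bank reserves +€96.5B, Currency in circulation +€6B
Commercial banking system:
  Assets:      Reserves at CB +€96.5B, Securities −€62B, Foreign assets +€82B
  Liabilities: Checkable deposits −€6B, Borrowings from CB +€122.5B
Monetary base = currency + reserves: +€6B + (+€96.5B) = +€102.5 billion.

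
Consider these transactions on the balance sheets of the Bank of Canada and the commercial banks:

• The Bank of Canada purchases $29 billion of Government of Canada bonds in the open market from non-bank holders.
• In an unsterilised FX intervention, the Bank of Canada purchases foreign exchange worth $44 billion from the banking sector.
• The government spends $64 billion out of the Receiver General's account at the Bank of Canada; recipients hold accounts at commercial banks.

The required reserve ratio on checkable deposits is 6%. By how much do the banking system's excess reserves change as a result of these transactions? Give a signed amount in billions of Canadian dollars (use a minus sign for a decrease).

Asset purchase (from non-banks) $29 billion: reserves +$29B, deposits +$29B.
FX purchase $44 billion: reserves +$44B, deposits 0.
Government spending $64 billion: reserves +$64B, deposits +$64B.
Totals: Δreserves = +$137B, Δdeposits = +$93B.
Δrequired reserves = 6% × +$93B = +$5.58B.
Δexcess reserves = Δreserves − Δrequired = +$137B − (+$5.58B) = +$131.42 billion.

+$131.42 billion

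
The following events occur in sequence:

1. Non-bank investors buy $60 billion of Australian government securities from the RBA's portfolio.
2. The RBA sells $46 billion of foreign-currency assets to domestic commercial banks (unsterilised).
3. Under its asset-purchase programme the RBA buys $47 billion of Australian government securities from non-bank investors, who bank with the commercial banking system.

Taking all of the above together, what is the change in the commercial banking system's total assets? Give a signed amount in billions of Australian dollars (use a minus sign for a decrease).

Asset sale (to non-banks) $60 billion: bank balance sheets shrink → −$60B.
FX sale $46 billion: just an asset swap on bank balance sheets → 0.
Asset purchase (from non-banks) $47 billion: bank balance sheets expand → +$47B.
Net: −60 + 0 + 47 = -$13 billion.

-$13 billion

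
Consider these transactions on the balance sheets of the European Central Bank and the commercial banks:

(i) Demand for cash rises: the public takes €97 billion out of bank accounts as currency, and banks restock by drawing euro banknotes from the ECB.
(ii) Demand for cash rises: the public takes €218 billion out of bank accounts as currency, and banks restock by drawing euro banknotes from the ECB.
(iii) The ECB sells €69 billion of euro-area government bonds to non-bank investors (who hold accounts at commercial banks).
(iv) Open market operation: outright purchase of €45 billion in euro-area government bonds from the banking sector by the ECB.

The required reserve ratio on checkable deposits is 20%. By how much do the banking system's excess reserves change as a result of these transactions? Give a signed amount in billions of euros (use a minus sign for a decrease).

Currency withdrawal €97 billion: reserves −€97B, deposits −€97B.
Currency withdrawal €218 billion: reserves −€218B, deposits −€218B.
Asset sale (to non-banks) €69 billion: reserves −€69B, deposits −€69B.
OMO purchase (from banks) €45 billion: reserves +€45B, deposits 0.
Totals: Δreserves = −€339B, Δdeposits = −€384B.
Δrequired reserves = 20% × −€384B = −€76.8B.
Δexcess reserves = Δreserves − Δrequired = −€339B − (−€76.8B) = -€262.2 billion.

-€262.2 billion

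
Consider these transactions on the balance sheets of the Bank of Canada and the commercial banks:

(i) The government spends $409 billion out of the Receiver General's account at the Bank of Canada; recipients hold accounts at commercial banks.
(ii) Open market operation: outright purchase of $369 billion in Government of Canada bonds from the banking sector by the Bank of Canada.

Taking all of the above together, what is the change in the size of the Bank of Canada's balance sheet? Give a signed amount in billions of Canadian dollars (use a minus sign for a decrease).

Bank of Canada balance sheet:
  Assets:      Securities +$369B
  Liabilities: Bank reserves +$778B, Government deposits −$409B
Commercial banking system:
  Assets:      Reserves at CB +$778B, Securities −$369B
  Liabilities: Checkable deposits +$409B
Change in total Bank of Canada assets = +$369 billion.

+$369 billion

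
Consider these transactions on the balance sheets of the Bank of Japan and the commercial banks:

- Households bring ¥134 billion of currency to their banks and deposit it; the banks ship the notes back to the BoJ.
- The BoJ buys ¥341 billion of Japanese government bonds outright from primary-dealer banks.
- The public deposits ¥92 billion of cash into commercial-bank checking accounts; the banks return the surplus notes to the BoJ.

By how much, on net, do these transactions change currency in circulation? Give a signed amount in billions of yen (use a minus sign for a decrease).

-¥226 billion

BoJ balance sheet:
  Assets:      Securities +¥341B
  Liabilities: Bank reserves +¥567B, Currency in circulation −¥226B
Commercial banking system:
  Assets:      Reserves at CB +¥567B, Securities −¥341B
  Liabilities: Checkable deposits +¥226B
So the change in currency in circulation is -¥226 billion.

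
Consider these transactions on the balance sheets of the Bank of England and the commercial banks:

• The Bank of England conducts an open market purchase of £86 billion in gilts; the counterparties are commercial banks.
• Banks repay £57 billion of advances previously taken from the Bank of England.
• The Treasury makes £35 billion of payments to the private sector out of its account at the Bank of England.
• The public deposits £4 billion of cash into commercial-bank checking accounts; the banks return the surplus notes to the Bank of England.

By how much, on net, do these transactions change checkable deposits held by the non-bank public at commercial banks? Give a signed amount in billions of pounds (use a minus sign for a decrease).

Bank of England balance sheet:
  Assets:      Securities +£86B, Loans to banks −£57B
  Liabilities: Bank reserves +£68B, Currency in circulation −£4B, Government deposits −£35B
Commercial banking system:
  Assets:      Reserves at CB +£68B, Securities −£86B
  Liabilities: Checkable deposits +£39B, Borrowings from CB −£57B
So the change in checkable deposits held by the non-bank public at commercial banks is +£39 billion.

+£39 billion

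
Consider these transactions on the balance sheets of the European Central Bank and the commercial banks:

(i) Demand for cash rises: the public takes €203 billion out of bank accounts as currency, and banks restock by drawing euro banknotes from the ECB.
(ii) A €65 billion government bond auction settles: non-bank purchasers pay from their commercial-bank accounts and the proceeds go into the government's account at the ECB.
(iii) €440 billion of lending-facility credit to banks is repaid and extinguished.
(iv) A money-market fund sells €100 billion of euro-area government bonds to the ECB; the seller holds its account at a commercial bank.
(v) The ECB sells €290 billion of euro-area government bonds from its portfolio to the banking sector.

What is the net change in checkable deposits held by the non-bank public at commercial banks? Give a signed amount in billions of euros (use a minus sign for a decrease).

-€168 billion

ECB balance sheet:
  Assets:      Securities −€190B, Loans to banks −€440B
  Liabilities: Bank reserves −€898B, Currency in circulation +€203B, Government deposits +€65B
Commercial banking system:
  Assets:      Reserves at CB −€898B, Securities +€290B
  Liabilities: Checkable deposits −€168B, Borrowings from CB −€440B
So the change in checkable deposits held by the non-bank public at commercial banks is -€168 billion.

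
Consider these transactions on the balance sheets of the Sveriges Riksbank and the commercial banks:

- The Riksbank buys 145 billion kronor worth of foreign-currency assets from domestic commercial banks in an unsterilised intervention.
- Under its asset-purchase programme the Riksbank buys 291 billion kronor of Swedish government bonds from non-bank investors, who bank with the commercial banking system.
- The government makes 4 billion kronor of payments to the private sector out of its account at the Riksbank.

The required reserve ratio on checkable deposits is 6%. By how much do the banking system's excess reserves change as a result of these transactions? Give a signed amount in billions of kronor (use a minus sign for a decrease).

+422.3 billion

FX purchase 145 billion kronor: reserves +145B, deposits 0.
Asset purchase (from non-banks) 291 billion kronor: reserves +291B, deposits +291B.
Government spending 4 billion kronor: reserves +4B, deposits +4B.
Totals: Δreserves = +440B, Δdeposits = +295B.
Δrequired reserves = 6% × +295B = +17.7B.
Δexcess reserves = Δreserves − Δrequired = +440B − (+17.7B) = +422.3 billion.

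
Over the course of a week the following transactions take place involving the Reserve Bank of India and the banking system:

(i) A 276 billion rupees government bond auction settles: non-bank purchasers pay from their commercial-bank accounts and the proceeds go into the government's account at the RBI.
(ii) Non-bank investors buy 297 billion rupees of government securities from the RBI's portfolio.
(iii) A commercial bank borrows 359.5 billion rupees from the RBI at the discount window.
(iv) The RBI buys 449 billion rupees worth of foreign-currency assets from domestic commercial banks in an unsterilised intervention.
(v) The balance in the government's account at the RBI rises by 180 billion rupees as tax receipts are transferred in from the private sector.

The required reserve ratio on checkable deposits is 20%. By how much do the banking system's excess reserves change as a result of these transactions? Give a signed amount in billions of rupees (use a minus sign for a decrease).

+206.1 billion

Government account inflow 276 billion rupees: reserves −276B, deposits −276B.
Asset sale (to non-banks) 297 billion rupees: reserves −297B, deposits −297B.
Discount-window loan 359.5 billion rupees: reserves +359.5B, deposits 0.
FX purchase 449 billion rupees: reserves +449B, deposits 0.
Government account inflow 180 billion rupees: reserves −180B, deposits −180B.
Totals: Δreserves = +55.5B, Δdeposits = −753B.
Δrequired reserves = 20% × −753B = −150.6B.
Δexcess reserves = Δreserves − Δrequired = +55.5B − (−150.6B) = +206.1 billion.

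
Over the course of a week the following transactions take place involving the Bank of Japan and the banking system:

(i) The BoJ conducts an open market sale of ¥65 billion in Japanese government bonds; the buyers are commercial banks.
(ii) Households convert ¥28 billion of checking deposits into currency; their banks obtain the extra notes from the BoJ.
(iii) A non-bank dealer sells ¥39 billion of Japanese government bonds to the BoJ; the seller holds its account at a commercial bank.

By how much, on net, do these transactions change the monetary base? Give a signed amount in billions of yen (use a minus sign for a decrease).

BoJ balance sheet:
  Assets:      Securities −¥26B
  Liabilities: Bank reserves −¥54B, Currency in circulation +¥28B
Commercial banking system:
  Assets:      Reserves at CB −¥54B, Securities +¥65B
  Liabilities: Checkable deposits +¥11B
Monetary base = currency + reserves: +¥28B + (−¥54B) = -¥26 billion.

-¥26 billion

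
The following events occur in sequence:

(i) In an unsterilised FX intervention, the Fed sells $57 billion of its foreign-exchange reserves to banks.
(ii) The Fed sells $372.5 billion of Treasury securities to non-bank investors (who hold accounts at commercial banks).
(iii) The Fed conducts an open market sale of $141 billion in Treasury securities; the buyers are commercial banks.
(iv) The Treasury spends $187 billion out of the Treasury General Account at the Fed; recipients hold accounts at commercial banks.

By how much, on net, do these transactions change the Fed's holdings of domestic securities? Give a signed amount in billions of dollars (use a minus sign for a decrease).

Fed balance sheet:
  Assets:      Securities −$513.5B, Foreign assets −$57B
  Liabilities: Bank reserves −$383.5B, Government deposits −$187B
So the change in the Fed's holdings of domestic securities is -$513.5 billion.

-$513.5 billion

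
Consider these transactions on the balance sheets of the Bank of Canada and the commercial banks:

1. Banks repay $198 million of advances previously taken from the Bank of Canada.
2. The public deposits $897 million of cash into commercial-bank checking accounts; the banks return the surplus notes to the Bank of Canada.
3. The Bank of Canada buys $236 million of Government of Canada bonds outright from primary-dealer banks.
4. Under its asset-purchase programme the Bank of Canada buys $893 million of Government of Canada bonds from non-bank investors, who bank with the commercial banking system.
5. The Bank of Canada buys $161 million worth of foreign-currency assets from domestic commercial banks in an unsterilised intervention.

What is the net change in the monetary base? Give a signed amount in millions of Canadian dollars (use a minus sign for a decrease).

Bank of Canada balance sheet:
  Assets:      Securities +$1129M, Loans to banks −$198M, Foreign assets +$161M
  Liabilities: Bank reserves +$1989M, Currency in circulation −$897M
Commercial banking system:
  Assets:      Reserves at CB +$1989M, Securities −$236M, Foreign assets −$161M
  Liabilities: Checkable deposits +$1790M, Borrowings from CB −$198M
Monetary base = currency + reserves: −$897M + (+$1989M) = +$1092 million.

+$1092 million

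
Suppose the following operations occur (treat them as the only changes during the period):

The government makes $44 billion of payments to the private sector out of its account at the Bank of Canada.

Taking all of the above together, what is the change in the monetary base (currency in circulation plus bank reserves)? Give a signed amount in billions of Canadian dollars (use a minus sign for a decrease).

+$44 billion

Bank of Canada balance sheet:
  Assets:      no change
  Liabilities: Bank reserves +$44B, Government deposits −$44B
Monetary base = currency + reserves: 0 + (+$44B) = +$44 billion.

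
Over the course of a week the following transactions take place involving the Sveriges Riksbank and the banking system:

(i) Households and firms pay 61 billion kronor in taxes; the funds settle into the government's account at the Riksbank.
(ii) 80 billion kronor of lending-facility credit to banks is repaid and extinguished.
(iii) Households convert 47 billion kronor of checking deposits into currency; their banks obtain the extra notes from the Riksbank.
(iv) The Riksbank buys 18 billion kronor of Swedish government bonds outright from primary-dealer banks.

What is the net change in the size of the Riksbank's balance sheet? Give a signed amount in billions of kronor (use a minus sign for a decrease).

Riksbank balance sheet:
  Assets:      Securities +18B, Loans to banks −80B
  Liabilities: Bank reserves −170B, Currency in circulation +47B, Government deposits +61B
Change in total Riksbank assets = -62 billion.

-62 billion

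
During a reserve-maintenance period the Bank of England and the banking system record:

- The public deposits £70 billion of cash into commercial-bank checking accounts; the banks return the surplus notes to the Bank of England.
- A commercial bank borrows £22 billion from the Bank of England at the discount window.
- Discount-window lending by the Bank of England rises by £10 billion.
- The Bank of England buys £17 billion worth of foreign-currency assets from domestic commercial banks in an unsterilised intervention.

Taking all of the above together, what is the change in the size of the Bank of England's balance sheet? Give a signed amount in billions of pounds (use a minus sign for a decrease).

+£49 billion

Bank of England balance sheet:
  Assets:      Loans to banks +£32B, Foreign assets +£17B
  Liabilities: Bank reserves +£119B, Currency in circulation −£70B
Commercial banking system:
  Assets:      Reserves at CB +£119B, Foreign assets −£17B
  Liabilities: Checkable deposits +£70B, Borrowings from CB +£32B
Change in total Bank of England assets = +£49 billion.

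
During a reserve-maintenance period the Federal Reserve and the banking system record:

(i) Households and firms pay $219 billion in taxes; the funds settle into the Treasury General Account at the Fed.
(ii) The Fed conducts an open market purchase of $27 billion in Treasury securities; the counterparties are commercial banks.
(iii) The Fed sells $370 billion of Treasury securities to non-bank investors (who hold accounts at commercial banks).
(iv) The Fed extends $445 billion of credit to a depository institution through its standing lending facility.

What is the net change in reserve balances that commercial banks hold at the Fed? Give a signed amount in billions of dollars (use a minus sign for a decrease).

Fed balance sheet:
  Assets:      Securities −$343B, Loans to banks +$445B
  Liabilities: Bank reserves −$117B, Government deposits +$219B
Commercial banking system:
  Assets:      Reserves at CB −$117B, Securities −$27B
  Liabilities: Checkable deposits −$589B, Borrowings from CB +$445B
So the change in reserve balances that commercial banks hold at the Fed is -$117 billion.

-$117 billion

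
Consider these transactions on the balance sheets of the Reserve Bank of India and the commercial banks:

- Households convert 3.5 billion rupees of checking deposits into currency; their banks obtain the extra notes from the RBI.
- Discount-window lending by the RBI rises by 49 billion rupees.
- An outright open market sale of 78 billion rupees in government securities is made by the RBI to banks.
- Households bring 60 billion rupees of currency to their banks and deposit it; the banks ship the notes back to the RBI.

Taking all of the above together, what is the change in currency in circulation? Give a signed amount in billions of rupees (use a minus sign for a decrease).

-56.5 billion

RBI balance sheet:
  Assets:      Securities −78B, Loans to banks +49B
  Liabilities: Bank reserves +27.5B, Currency in circulation −56.5B
Commercial banking system:
  Assets:      Reserves at CB +27.5B, Securities +78B
  Liabilities: Checkable deposits +56.5B, Borrowings from CB +49B
So the change in currency in circulation is -56.5 billion.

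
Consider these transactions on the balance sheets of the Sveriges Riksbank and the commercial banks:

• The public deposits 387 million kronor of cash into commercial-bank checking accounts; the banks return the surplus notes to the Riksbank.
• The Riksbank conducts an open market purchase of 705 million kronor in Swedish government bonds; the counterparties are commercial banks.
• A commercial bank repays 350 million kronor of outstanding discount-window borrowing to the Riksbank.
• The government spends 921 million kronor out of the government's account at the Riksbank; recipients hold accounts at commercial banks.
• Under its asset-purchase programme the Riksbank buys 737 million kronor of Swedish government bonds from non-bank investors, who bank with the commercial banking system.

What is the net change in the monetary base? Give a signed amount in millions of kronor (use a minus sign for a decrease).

+2013 million

Currency deposit 387 million kronor: just a shift between currency and reserves — both are base money → 0.
OMO purchase (from banks) 705 million kronor: Riksbank balance sheet expands → +705M.
Discount-window repayment 350 million kronor: Riksbank balance sheet contracts → −350M.
Government spending 921 million kronor: a non-base liability converts back to reserves → +921M.
Asset purchase (from non-banks) 737 million kronor: Riksbank balance sheet expands → +737M.
Net: 0 + 705 − 350 + 921 + 737 = +2013 million.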